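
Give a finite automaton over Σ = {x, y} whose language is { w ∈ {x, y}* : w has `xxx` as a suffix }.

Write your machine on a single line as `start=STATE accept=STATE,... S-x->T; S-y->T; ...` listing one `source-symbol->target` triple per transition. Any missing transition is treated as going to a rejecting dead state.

start=q0; accept=q3; q0-x->q1; q0-y->q0; q1-x->q2; q1-y->q0; q2-x->q3; q2-y->q0; q3-x->q3; q3-y->q0

Remember how much of `xxx` the current input suffix matches. State q0 means no match yet; q1 means the last symbol is `x`; q2 means the last 2 symbols are `xx`; q3 means the last 3 symbols are `xxx`. Only q3 accepts. On a mismatch, fall back to the longest proper suffix that is still a prefix of `xxx`.
With 4 states:
        x   y  
>  q0   q1  q0 
   q1   q2  q0 
   q2   q3  q0 
 * q3   q3  q0 
(> = start, * = accepting)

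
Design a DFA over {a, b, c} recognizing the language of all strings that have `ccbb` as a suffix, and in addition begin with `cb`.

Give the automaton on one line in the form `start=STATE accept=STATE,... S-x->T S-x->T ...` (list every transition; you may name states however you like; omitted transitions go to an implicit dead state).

Run two small machines in parallel and take their product. One (5 states) tracks how much of the suffix `ccbb` has currently been matched; the other (4 states) tracks whether the input so far still matches the prefix `cb`. Each combined state is a pair, one component from each; accept when both components accept. After merging equivalent states the machine shrinks.
        a   b   c  
>  s0   s1  s1  s2 
   s1   s1  s1  s1 
   s2   s1  s3  s1 
   s3   s3  s3  s4 
   s4   s3  s3  s5 
   s5   s3  s6  s5 
   s6   s3  s7  s4 
 * s7   s3  s3  s4 
(> = start, * = accepting)

start=s0 accept=s7 s0-a->s1 s0-b->s1 s0-c->s2 s1-a->s1 s1-b->s1 s1-c->s1 s2-a->s1 s2-b->s3 s2-c->s1 s3-a->s3 s3-b->s3 s3-c->s4 s4-a->s3 s4-b->s3 s4-c->s5 s5-a->s3 s5-b->s6 s5-c->s5 s6-a->s3 s6-b->s7 s6-c->s4 s7-a->s3 s7-b->s3 s7-c->s4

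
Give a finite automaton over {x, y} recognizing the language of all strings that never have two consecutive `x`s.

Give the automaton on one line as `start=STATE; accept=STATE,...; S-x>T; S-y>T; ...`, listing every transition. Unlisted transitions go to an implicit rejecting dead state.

start=S0; accept=S0,S1; S0-x>S1; S0-y>S0; S1-x>S2; S1-y>S0; S2-x>S2; S2-y>S2

Track partial matches of the forbidden pattern `xx`. State S2 is a dead state reached once `xx` has occurred; every other state accepts. S0 means no part of `xx` is currently matched.
A 3-state machine:
        x   y  
>* S0   S1  S0 
 * S1   S2  S0 
   S2   S2  S2 
(> = start, * = accepting)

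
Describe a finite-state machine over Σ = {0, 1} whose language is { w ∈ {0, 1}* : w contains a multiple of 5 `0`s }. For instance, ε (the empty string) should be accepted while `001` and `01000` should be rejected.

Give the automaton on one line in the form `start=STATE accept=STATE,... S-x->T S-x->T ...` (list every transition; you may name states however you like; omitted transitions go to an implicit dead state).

start=A accept=A A-0->B A-1->A B-0->C B-1->B C-0->D C-1->C D-0->E D-1->D E-0->A E-1->E

The only thing that matters is how many `0`s have appeared, reduced mod 5. Use one state per residue: A for 0, …, E for 4. Reading `0` moves to the next residue; anything else stays put. A is accepting.
       0  1 
>* A   B  A 
   B   C  B 
   C   D  C 
   D   E  D 
   E   A  E 
(> = start, * = accepting)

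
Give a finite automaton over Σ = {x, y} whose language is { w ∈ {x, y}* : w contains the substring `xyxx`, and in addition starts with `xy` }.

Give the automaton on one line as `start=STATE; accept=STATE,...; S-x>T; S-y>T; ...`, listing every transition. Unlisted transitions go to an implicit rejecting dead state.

start=q0; accept=q6; q0-x>q1; q0-y>q2; q1-x>q2; q1-y>q3; q2-x>q2; q2-y>q2; q3-x>q4; q3-y>q5; q4-x>q6; q4-y>q3; q5-x>q7; q5-y>q5; q6-x>q6; q6-y>q6; q7-x>q7; q7-y>q3

Handle the two conditions separately and then intersect. One (5 states) tracks whether and how much of `xyxx` has been seen; the other (4 states) tracks whether the input so far still matches the prefix `xy`. Each combined state is a pair, one component from each; accept when both components accept. After merging equivalent states the machine shrinks.
        x   y  
>  q0   q1  q2 
   q1   q2  q3 
   q2   q2  q2 
   q3   q4  q5 
   q4   q6  q3 
   q5   q7  q5 
 * q6   q6  q6 
   q7   q7  q3 
(> = start, * = accepting)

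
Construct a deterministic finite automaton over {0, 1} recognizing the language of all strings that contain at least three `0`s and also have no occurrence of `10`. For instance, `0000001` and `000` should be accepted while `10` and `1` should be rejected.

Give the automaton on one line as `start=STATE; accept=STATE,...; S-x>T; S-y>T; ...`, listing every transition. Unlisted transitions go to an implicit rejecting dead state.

start=S0; accept=S6,S9,S10,S12; S0-0>S1; S0-1>S2; S1-0>S3; S1-1>S4; S2-0>S5; S2-1>S2; S3-0>S6; S3-1>S7; S4-0>S8; S4-1>S4; S5-0>S8; S5-1>S5; S6-0>S9; S6-1>S10; S7-0>S11; S7-1>S7; S8-0>S11; S8-1>S8; S9-0>S9; S9-1>S12; S10-0>S13; S10-1>S10; S11-0>S13; S11-1>S11; S12-0>S13; S12-1>S12; S13-0>S13; S13-1>S13

Run two small machines in parallel and take their product. The first has 5 states tracking the count of `0`s, saturating at 4; the second has 3 states tracking partial matches of the forbidden pattern `10`. A product state is a pair (one from each), accepting exactly when both do.
          0    1  
>  S0     S1   S2 
   S1     S3   S4 
   S2     S5   S2 
   S3     S6   S7 
   S4     S8   S4 
   S5     S8   S5 
 * S6     S9  S10 
   S7    S11   S7 
   S8    S11   S8 
 * S9     S9  S12 
 * S10   S13  S10 
   S11   S13  S11 
 * S12   S13  S12 
   S13   S13  S13 
(> = start, * = accepting)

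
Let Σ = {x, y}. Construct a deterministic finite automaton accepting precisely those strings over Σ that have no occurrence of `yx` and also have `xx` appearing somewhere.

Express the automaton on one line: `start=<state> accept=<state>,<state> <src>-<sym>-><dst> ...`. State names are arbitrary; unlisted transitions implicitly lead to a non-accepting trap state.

start=q0 accept=q3,q5 q0-x->q1 q0-y->q2 q1-x->q3 q1-y->q2 q2-x->q4 q2-y->q2 q3-x->q3 q3-y->q5 q4-x->q6 q4-y->q7 q5-x->q6 q5-y->q5 q6-x->q6 q6-y->q6 q7-x->q4 q7-y->q7

Handle the two conditions separately and then intersect. The first has 3 states tracking partial matches of the forbidden pattern `yx`; the second has 3 states tracking whether and how much of `xx` has been seen. A product state is a pair (one from each), accepting exactly when both do.
With 8 states:
        x   y  
>  q0   q1  q2 
   q1   q3  q2 
   q2   q4  q2 
 * q3   q3  q5 
   q4   q6  q7 
 * q5   q6  q5 
   q6   q6  q6 
   q7   q4  q7 
(> = start, * = accepting)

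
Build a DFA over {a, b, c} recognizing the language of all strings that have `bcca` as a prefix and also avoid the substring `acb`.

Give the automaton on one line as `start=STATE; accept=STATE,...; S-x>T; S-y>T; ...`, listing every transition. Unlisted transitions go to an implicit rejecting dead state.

Run two small machines in parallel and take their product. One (6 states) tracks whether the input so far still matches the prefix `bcca`; the other (4 states) tracks partial matches of the forbidden pattern `acb`. Each combined state is a pair, one component from each; accept when both components accept.
          a    b    c  
>  s0     s1   s2   s3 
   s1     s1   s3   s4 
   s2     s1   s3   s5 
   s3     s1   s3   s3 
   s4     s1   s6   s3 
   s5     s1   s3   s7 
   s6     s6   s6   s6 
   s7     s8   s3   s3 
 * s8     s8   s9  s10 
 * s9     s8   s9   s9 
 * s10    s8  s11   s9 
   s11   s11  s11  s11 
(> = start, * = accepting)

start=s0; accept=s8,s9,s10; s0-a>s1; s0-b>s2; s0-c>s3; s1-a>s1; s1-b>s3; s1-c>s4; s2-a>s1; s2-b>s3; s2-c>s5; s3-a>s1; s3-b>s3; s3-c>s3; s4-a>s1; s4-b>s6; s4-c>s3; s5-a>s1; s5-b>s3; s5-c>s7; s6-a>s6; s6-b>s6; s6-c>s6; s7-a>s8; s7-b>s3; s7-c>s3; s8-a>s8; s8-b>s9; s8-c>s10; s9-a>s8; s9-b>s9; s9-c>s9; s10-a>s8; s10-b>s11; s10-c>s9; s11-a>s11; s11-b>s11; s11-c>s11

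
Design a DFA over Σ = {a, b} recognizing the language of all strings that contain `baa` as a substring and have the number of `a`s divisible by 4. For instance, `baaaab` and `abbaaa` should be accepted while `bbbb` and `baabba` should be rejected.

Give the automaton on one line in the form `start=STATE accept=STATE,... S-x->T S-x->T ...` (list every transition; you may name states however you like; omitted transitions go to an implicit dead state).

Handle the two conditions separately and then intersect. One (4 states) tracks whether and how much of `baa` has been seen; the other (4 states) tracks the count of `a`s modulo 4. Each combined state is a pair, one component from each; accept when both components accept.
          a    b  
>  s0     s1   s2 
   s1     s3   s4 
   s2     s5   s2 
   s3     s6   s7 
   s4     s8   s4 
   s5     s9   s4 
   s6     s0  s10 
   s7    s11   s7 
   s8    s12   s7 
   s9    s12   s9 
   s10   s13  s10 
   s11   s14  s10 
   s12   s14  s12 
   s13   s15   s2 
 * s14   s15  s14 
   s15    s9  s15 
(> = start, * = accepting)

start=s0 accept=s14 s0-a->s1 s0-b->s2 s1-a->s3 s1-b->s4 s2-a->s5 s2-b->s2 s3-a->s6 s3-b->s7 s4-a->s8 s4-b->s4 s5-a->s9 s5-b->s4 s6-a->s0 s6-b->s10 s7-a->s11 s7-b->s7 s8-a->s12 s8-b->s7 s9-a->s12 s9-b->s9 s10-a->s13 s10-b->s10 s11-a->s14 s11-b->s10 s12-a->s14 s12-b->s12 s13-a->s15 s13-b->s2 s14-a->s15 s14-b->s14 s15-a->s9 s15-b->s15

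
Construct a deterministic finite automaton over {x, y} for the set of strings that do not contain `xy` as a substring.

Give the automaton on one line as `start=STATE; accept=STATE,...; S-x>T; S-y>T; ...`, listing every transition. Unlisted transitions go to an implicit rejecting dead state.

Track partial matches of the forbidden pattern `xy`. State q2 is a dead state reached once `xy` has occurred; every other state accepts. q0 means no part of `xy` is currently matched.
A 3-state machine:
        x   y  
>* q0   q1  q0 
 * q1   q1  q2 
   q2   q2  q2 
(> = start, * = accepting)

start=q0; accept=q0,q1; q0-x>q1; q0-y>q0; q1-x>q1; q1-y>q2; q2-x>q2; q2-y>q2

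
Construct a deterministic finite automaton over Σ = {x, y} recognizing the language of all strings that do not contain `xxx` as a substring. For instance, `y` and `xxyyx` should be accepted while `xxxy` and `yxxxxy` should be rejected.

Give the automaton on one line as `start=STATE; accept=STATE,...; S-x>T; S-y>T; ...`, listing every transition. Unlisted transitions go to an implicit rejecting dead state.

start=s0; accept=s0,s1,s2; s0-x>s1; s0-y>s0; s1-x>s2; s1-y>s0; s2-x>s3; s2-y>s0; s3-x>s3; s3-y>s3

Track partial matches of the forbidden pattern `xxx`. State s3 is a dead state reached once `xxx` has occurred; every other state accepts. s0 means no part of `xxx` is currently matched.
        x   y  
>* s0   s1  s0 
 * s1   s2  s0 
 * s2   s3  s0 
   s3   s3  s3 
(> = start, * = accepting)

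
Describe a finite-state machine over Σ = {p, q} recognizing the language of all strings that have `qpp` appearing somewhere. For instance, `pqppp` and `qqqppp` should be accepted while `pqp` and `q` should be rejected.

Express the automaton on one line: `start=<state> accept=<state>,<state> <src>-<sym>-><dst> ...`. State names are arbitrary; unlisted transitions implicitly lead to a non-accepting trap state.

start=A accept=D A-p->A A-q->B B-p->C B-q->B C-p->D C-q->B D-p->D D-q->D

Track how much of `qpp` has been matched so far: state A is no progress, D is the absorbing accept state reached once `qpp` has occurred. Intermediate states record partial matches; on a mismatch, fall back to the longest reusable overlap.
A 4-state machine:
       p  q 
>  A   A  B 
   B   C  B 
   C   D  B 
 * D   D  D 
(> = start, * = accepting)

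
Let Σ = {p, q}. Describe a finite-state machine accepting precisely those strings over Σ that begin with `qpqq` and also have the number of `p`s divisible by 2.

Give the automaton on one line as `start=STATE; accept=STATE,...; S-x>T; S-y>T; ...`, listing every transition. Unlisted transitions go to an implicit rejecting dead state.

start=A; accept=H; A-p>B; A-q>C; B-p>D; B-q>B; C-p>E; C-q>D; D-p>B; D-q>D; E-p>D; E-q>F; F-p>D; F-q>G; G-p>H; G-q>G; H-p>G; H-q>H

Handle the two conditions separately and then intersect. The first has 6 states tracking whether the input so far still matches the prefix `qpqq`; the second has 2 states tracking the count of `p`s modulo 2. A product state is a pair (one from each), accepting exactly when both do.
       p  q 
>  A   B  C 
   B   D  B 
   C   E  D 
   D   B  D 
   E   D  F 
   F   D  G 
   G   H  G 
 * H   G  H 
(> = start, * = accepting)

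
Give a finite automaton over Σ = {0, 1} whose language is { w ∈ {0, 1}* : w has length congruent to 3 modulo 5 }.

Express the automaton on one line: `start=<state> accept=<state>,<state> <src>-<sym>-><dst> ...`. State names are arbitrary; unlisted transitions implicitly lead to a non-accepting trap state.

start=q0 accept=q3 q0-0->q1 q0-1->q1 q1-0->q2 q1-1->q2 q2-0->q3 q2-1->q3 q3-0->q4 q3-1->q4 q4-0->q0 q4-1->q0

Only the length mod 5 matters, so use a 5-cycle: from any state, every input symbol moves to the next state, wrapping q4 back to q0. Mark q3 accepting.
        0   1  
>  q0   q1  q1 
   q1   q2  q2 
   q2   q3  q3 
 * q3   q4  q4 
   q4   q0  q0 
(> = start, * = accepting)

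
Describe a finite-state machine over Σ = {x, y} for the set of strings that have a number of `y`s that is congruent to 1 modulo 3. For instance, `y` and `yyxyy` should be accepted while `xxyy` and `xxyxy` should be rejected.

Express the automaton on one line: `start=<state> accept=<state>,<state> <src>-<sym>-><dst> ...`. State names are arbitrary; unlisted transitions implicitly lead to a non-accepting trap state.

Keep the running count of `y`s modulo 3: each `y` advances along the cycle A → B → C → A while other symbols loop. Accept at B.
3 states suffice.
       x  y 
>  A   A  B 
 * B   B  C 
   C   C  A 
(> = start, * = accepting)

start=A accept=B A-x->A A-y->B B-x->B B-y->C C-x->C C-y->A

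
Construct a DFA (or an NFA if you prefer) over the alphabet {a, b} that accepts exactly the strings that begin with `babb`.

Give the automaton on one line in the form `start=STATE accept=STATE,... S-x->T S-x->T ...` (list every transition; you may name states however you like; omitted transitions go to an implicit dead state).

start=S0 accept=S4 S0-a->S5 S0-b->S1 S1-a->S2 S1-b->S5 S2-a->S5 S2-b->S3 S3-a->S5 S3-b->S4 S4-a->S4 S4-b->S4 S5-a->S5 S5-b->S5

Walk along `babb` while the input agrees: from S0 take `b` to S1, and so on. Any deviation drops to the rejecting sink S5. Once S4 is reached the prefix is confirmed and every continuation is accepted.
6 states suffice.
        a   b  
>  S0   S5  S1 
   S1   S2  S5 
   S2   S5  S3 
   S3   S5  S4 
 * S4   S4  S4 
   S5   S5  S5 
(> = start, * = accepting)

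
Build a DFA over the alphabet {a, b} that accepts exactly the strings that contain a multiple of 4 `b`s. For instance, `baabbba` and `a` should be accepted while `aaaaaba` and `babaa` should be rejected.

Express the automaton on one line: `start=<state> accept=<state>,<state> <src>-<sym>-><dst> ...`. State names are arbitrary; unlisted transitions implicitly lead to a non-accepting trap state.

start=q0 accept=q0 q0-a->q0 q0-b->q1 q1-a->q1 q1-b->q2 q2-a->q2 q2-b->q3 q3-a->q3 q3-b->q0

The only thing that matters is how many `b`s have appeared, reduced mod 4. Use one state per residue: q0 for 0, …, q3 for 3. Reading `b` moves to the next residue; anything else stays put. q0 is accepting.
With 4 states:
        a   b  
>* q0   q0  q1 
   q1   q1  q2 
   q2   q2  q3 
   q3   q3  q0 
(> = start, * = accepting)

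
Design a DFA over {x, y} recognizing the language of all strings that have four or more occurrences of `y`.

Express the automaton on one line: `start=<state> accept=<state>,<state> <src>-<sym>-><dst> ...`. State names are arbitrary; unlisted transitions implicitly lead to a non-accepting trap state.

Only the number of `y`s matters, and only up to 5. Make a chain q0 → q1 → q2 → q3 → q4 → q5 advanced by each `y` (with q5 absorbing); every other symbol self-loops. The accepting set is {q4, q5}.
With 6 states:
        x   y  
>  q0   q0  q1 
   q1   q1  q2 
   q2   q2  q3 
   q3   q3  q4 
 * q4   q4  q5 
 * q5   q5  q5 
(> = start, * = accepting)

start=q0 accept=q4,q5 q0-x->q0 q0-y->q1 q1-x->q1 q1-y->q2 q2-x->q2 q2-y->q3 q3-x->q3 q3-y->q4 q4-x->q4 q4-y->q5 q5-x->q5 q5-y->q5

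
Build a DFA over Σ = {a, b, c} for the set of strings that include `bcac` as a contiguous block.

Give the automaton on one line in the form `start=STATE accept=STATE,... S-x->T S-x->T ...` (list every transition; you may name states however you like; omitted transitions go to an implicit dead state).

Track how much of `bcac` has been matched so far: state s0 is no progress, s4 is the absorbing accept state reached once `bcac` has occurred. Intermediate states record partial matches; on a mismatch, fall back to the longest reusable overlap.
With 5 states:
        a   b   c  
>  s0   s0  s1  s0 
   s1   s0  s1  s2 
   s2   s3  s1  s0 
   s3   s0  s1  s4 
 * s4   s4  s4  s4 
(> = start, * = accepting)

start=s0 accept=s4 s0-a->s0 s0-b->s1 s0-c->s0 s1-a->s0 s1-b->s1 s1-c->s2 s2-a->s3 s2-b->s1 s2-c->s0 s3-a->s0 s3-b->s1 s3-c->s4 s4-a->s4 s4-b->s4 s4-c->s4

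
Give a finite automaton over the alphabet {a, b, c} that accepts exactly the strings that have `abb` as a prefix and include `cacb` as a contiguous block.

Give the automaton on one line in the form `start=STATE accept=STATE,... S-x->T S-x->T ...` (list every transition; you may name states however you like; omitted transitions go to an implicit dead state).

start=S0 accept=S8 S0-a->S1 S0-b->S2 S0-c->S2 S1-a->S2 S1-b->S3 S1-c->S2 S2-a->S2 S2-b->S2 S2-c->S2 S3-a->S2 S3-b->S4 S3-c->S2 S4-a->S4 S4-b->S4 S4-c->S5 S5-a->S6 S5-b->S4 S5-c->S5 S6-a->S4 S6-b->S4 S6-c->S7 S7-a->S6 S7-b->S8 S7-c->S5 S8-a->S8 S8-b->S8 S8-c->S8

Run two small machines in parallel and take their product. One (5 states) tracks whether the input so far still matches the prefix `abb`; the other (5 states) tracks whether and how much of `cacb` has been seen. Each combined state is a pair, one component from each; accept when both components accept. After merging equivalent states the machine shrinks.
        a   b   c  
>  S0   S1  S2  S2 
   S1   S2  S3  S2 
   S2   S2  S2  S2 
   S3   S2  S4  S2 
   S4   S4  S4  S5 
   S5   S6  S4  S5 
   S6   S4  S4  S7 
   S7   S6  S8  S5 
 * S8   S8  S8  S8 
(> = start, * = accepting)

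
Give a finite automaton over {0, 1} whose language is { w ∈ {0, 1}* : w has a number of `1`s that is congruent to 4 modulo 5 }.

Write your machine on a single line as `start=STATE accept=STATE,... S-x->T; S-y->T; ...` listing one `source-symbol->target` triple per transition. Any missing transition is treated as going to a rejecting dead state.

start=q0; accept=q4; q0-0->q0; q0-1->q1; q1-0->q1; q1-1->q2; q2-0->q2; q2-1->q3; q3-0->q3; q3-1->q4; q4-0->q4; q4-1->q0

The only thing that matters is how many `1`s have appeared, reduced mod 5. Use one state per residue: q0 for 0, …, q4 for 4. Reading `1` moves to the next residue; anything else stays put. q4 is accepting.
With 5 states:
        0   1  
>  q0   q0  q1 
   q1   q1  q2 
   q2   q2  q3 
   q3   q3  q4 
 * q4   q4  q0 
(> = start, * = accepting)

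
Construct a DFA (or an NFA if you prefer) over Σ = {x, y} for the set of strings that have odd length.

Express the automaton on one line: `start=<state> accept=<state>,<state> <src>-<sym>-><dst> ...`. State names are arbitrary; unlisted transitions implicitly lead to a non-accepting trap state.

start=S0 accept=S1 S0-x->S1 S0-y->S1 S1-x->S0 S1-y->S0

Count input length modulo 2: every symbol advances one step around the cycle S0 → S1 → S0. Accept at S1.
        x   y  
>  S0   S1  S1 
 * S1   S0  S0 
(> = start, * = accepting)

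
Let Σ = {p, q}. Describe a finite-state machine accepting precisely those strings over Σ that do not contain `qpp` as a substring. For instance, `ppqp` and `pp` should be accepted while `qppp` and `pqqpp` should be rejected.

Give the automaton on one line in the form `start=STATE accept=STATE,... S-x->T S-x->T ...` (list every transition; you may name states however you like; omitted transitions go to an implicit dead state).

start=A accept=A,B,C A-p->A A-q->B B-p->C B-q->B C-p->D C-q->B D-p->D D-q->D

Track partial matches of the forbidden pattern `qpp`. State D is a dead state reached once `qpp` has occurred; every other state accepts. A means no part of `qpp` is currently matched.
A 4-state machine:
       p  q 
>* A   A  B 
 * B   C  B 
 * C   D  B 
   D   D  D 
(> = start, * = accepting)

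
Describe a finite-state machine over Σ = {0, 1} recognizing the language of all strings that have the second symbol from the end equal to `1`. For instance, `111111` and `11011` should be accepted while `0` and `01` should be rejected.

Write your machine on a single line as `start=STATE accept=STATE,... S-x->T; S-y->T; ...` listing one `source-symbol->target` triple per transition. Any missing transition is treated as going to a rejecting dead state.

start=q0; accept=q5,q6; q0-0->q1; q0-1->q2; q1-0->q3; q1-1->q4; q2-0->q5; q2-1->q6; q3-0->q3; q3-1->q4; q4-0->q5; q4-1->q6; q5-0->q3; q5-1->q4; q6-0->q5; q6-1->q6

A DFA must remember the last 2 symbols (since which symbol is second-to-last isn't known until the input ends). Use one state per possible window of the last ≤2 symbols; accept from those whose window starts with `1`.
7 states suffice.
        0   1  
>  q0   q1  q2 
   q1   q3  q4 
   q2   q5  q6 
   q3   q3  q4 
   q4   q5  q6 
 * q5   q3  q4 
 * q6   q5  q6 
(> = start, * = accepting)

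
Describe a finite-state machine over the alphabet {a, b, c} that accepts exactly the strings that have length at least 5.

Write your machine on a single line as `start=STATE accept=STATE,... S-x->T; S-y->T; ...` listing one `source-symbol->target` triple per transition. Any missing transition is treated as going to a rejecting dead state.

start=q0; accept=q5,q6; q0-a->q1; q0-b->q1; q0-c->q1; q1-a->q2; q1-b->q2; q1-c->q2; q2-a->q3; q2-b->q3; q2-c->q3; q3-a->q4; q3-b->q4; q3-c->q4; q4-a->q5; q4-b->q5; q4-c->q5; q5-a->q6; q5-b->q6; q5-c->q6; q6-a->q6; q6-b->q6; q6-c->q6

Count input length up to 6: every symbol moves from q0 toward q6, which means 'more than 5' and absorbs. Accept from {q5, q6}.
        a   b   c  
>  q0   q1  q1  q1 
   q1   q2  q2  q2 
   q2   q3  q3  q3 
   q3   q4  q4  q4 
   q4   q5  q5  q5 
 * q5   q6  q6  q6 
 * q6   q6  q6  q6 
(> = start, * = accepting)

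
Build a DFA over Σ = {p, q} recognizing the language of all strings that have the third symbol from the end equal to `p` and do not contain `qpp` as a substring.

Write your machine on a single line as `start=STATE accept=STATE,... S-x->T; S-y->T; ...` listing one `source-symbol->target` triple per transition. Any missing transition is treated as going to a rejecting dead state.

Handle the two conditions separately and then intersect. One (15 states) tracks the last 3 symbols read; the other (4 states) tracks partial matches of the forbidden pattern `qpp`. Each combined state is a pair, one component from each; accept when both components accept.
22 states suffice.
          p    q  
>  s0     s1   s2 
   s1     s3   s4 
   s2     s5   s6 
   s3     s7   s8 
   s4     s9  s10 
   s5    s11  s12 
   s6    s13  s14 
 * s7     s7   s8 
 * s8     s9  s10 
 * s9    s11  s12 
 * s10   s13  s14 
   s11   s15  s16 
   s12    s9  s10 
   s13   s11  s12 
   s14   s13  s14 
   s15   s15  s16 
   s16   s17  s18 
   s17   s11  s19 
   s18   s20  s21 
   s19   s17  s18 
   s20   s11  s19 
   s21   s20  s21 
(> = start, * = accepting)

start=s0; accept=s7,s8,s9,s10; s0-p->s1; s0-q->s2; s1-p->s3; s1-q->s4; s2-p->s5; s2-q->s6; s3-p->s7; s3-q->s8; s4-p->s9; s4-q->s10; s5-p->s11; s5-q->s12; s6-p->s13; s6-q->s14; s7-p->s7; s7-q->s8; s8-p->s9; s8-q->s10; s9-p->s11; s9-q->s12; s10-p->s13; s10-q->s14; s11-p->s15; s11-q->s16; s12-p->s9; s12-q->s10; s13-p->s11; s13-q->s12; s14-p->s13; s14-q->s14; s15-p->s15; s15-q->s16; s16-p->s17; s16-q->s18; s17-p->s11; s17-q->s19; s18-p->s20; s18-q->s21; s19-p->s17; s19-q->s18; s20-p->s11; s20-q->s19; s21-p->s20; s21-q->s21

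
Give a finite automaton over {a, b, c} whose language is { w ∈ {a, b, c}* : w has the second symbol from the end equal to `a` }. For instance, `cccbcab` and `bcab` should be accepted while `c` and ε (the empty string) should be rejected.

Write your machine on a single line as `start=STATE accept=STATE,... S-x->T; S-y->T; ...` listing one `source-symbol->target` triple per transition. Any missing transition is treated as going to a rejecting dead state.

A DFA must remember the last 2 symbols (since which symbol is second-to-last isn't known until the input ends). Use one state per possible window of the last ≤2 symbols; accept from those whose window starts with `a`.
13 states suffice.
          a    b    c  
>  S0     S1   S2   S3 
   S1     S4   S5   S6 
   S2     S7   S8   S9 
   S3    S10  S11  S12 
 * S4     S4   S5   S6 
 * S5     S7   S8   S9 
 * S6    S10  S11  S12 
   S7     S4   S5   S6 
   S8     S7   S8   S9 
   S9    S10  S11  S12 
   S10    S4   S5   S6 
   S11    S7   S8   S9 
   S12   S10  S11  S12 
(> = start, * = accepting)

start=S0; accept=S4,S5,S6; S0-a->S1; S0-b->S2; S0-c->S3; S1-a->S4; S1-b->S5; S1-c->S6; S2-a->S7; S2-b->S8; S2-c->S9; S3-a->S10; S3-b->S11; S3-c->S12; S4-a->S4; S4-b->S5; S4-c->S6; S5-a->S7; S5-b->S8; S5-c->S9; S6-a->S10; S6-b->S11; S6-c->S12; S7-a->S4; S7-b->S5; S7-c->S6; S8-a->S7; S8-b->S8; S8-c->S9; S9-a->S10; S9-b->S11; S9-c->S12; S10-a->S4; S10-b->S5; S10-c->S6; S11-a->S7; S11-b->S8; S11-c->S9; S12-a->S10; S12-b->S11; S12-c->S12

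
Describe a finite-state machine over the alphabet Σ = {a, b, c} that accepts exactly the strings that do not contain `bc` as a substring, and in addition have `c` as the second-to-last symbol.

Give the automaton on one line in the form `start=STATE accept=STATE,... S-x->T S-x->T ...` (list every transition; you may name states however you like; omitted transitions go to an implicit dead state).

start=q0 accept=q10,q11,q12 q0-a->q1 q0-b->q2 q0-c->q3 q1-a->q4 q1-b->q5 q1-c->q6 q2-a->q7 q2-b->q8 q2-c->q9 q3-a->q10 q3-b->q11 q3-c->q12 q4-a->q4 q4-b->q5 q4-c->q6 q5-a->q7 q5-b->q8 q5-c->q9 q6-a->q10 q6-b->q11 q6-c->q12 q7-a->q4 q7-b->q5 q7-c->q6 q8-a->q7 q8-b->q8 q8-c->q9 q9-a->q13 q9-b->q14 q9-c->q15 q10-a->q4 q10-b->q5 q10-c->q6 q11-a->q7 q11-b->q8 q11-c->q9 q12-a->q10 q12-b->q11 q12-c->q12 q13-a->q16 q13-b->q17 q13-c->q18 q14-a->q19 q14-b->q20 q14-c->q9 q15-a->q13 q15-b->q14 q15-c->q15 q16-a->q16 q16-b->q17 q16-c->q18 q17-a->q19 q17-b->q20 q17-c->q9 q18-a->q13 q18-b->q14 q18-c->q15 q19-a->q16 q19-b->q17 q19-c->q18 q20-a->q19 q20-b->q20 q20-c->q9

Run two small machines in parallel and take their product. One (3 states) tracks partial matches of the forbidden pattern `bc`; the other (13 states) tracks the last 2 symbols read. Each combined state is a pair, one component from each; accept when both components accept.
21 states suffice.
          a    b    c  
>  q0     q1   q2   q3 
   q1     q4   q5   q6 
   q2     q7   q8   q9 
   q3    q10  q11  q12 
   q4     q4   q5   q6 
   q5     q7   q8   q9 
   q6    q10  q11  q12 
   q7     q4   q5   q6 
   q8     q7   q8   q9 
   q9    q13  q14  q15 
 * q10    q4   q5   q6 
 * q11    q7   q8   q9 
 * q12   q10  q11  q12 
   q13   q16  q17  q18 
   q14   q19  q20   q9 
   q15   q13  q14  q15 
   q16   q16  q17  q18 
   q17   q19  q20   q9 
   q18   q13  q14  q15 
   q19   q16  q17  q18 
   q20   q19  q20   q9 
(> = start, * = accepting)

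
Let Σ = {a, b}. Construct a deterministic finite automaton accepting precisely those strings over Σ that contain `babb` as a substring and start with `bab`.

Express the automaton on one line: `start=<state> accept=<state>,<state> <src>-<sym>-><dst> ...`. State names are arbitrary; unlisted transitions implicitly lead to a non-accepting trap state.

Run two small machines in parallel and take their product. One (5 states) tracks whether and how much of `babb` has been seen; the other (5 states) tracks whether the input so far still matches the prefix `bab`. Each combined state is a pair, one component from each; accept when both components accept. Equivalent product states are then merged.
        a   b  
>  S0   S1  S2 
   S1   S1  S1 
   S2   S3  S1 
   S3   S1  S4 
   S4   S5  S6 
   S5   S7  S4 
 * S6   S6  S6 
   S7   S7  S8 
   S8   S5  S8 
(> = start, * = accepting)

start=S0 accept=S6 S0-a->S1 S0-b->S2 S1-a->S1 S1-b->S1 S2-a->S3 S2-b->S1 S3-a->S1 S3-b->S4 S4-a->S5 S4-b->S6 S5-a->S7 S5-b->S4 S6-a->S6 S6-b->S6 S7-a->S7 S7-b->S8 S8-a->S5 S8-b->S8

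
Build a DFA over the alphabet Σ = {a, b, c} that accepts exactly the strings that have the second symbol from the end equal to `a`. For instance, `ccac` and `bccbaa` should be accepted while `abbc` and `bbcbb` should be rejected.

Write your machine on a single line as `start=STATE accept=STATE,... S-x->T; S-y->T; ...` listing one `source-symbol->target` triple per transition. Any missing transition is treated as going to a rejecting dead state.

Because acceptance depends on a position counted from the end, the machine has to buffer the most recent 2 symbols. Make each state the string of the last up-to-2 symbols read; on input `x` shift the window left and append `x`. Accept when the buffered window has length 2 and begins with `a`.
          a    b    c  
>  S0     S1   S2   S3 
   S1     S4   S5   S6 
   S2     S7   S8   S9 
   S3    S10  S11  S12 
 * S4     S4   S5   S6 
 * S5     S7   S8   S9 
 * S6    S10  S11  S12 
   S7     S4   S5   S6 
   S8     S7   S8   S9 
   S9    S10  S11  S12 
   S10    S4   S5   S6 
   S11    S7   S8   S9 
   S12   S10  S11  S12 
(> = start, * = accepting)

start=S0; accept=S4,S5,S6; S0-a->S1; S0-b->S2; S0-c->S3; S1-a->S4; S1-b->S5; S1-c->S6; S2-a->S7; S2-b->S8; S2-c->S9; S3-a->S10; S3-b->S11; S3-c->S12; S4-a->S4; S4-b->S5; S4-c->S6; S5-a->S7; S5-b->S8; S5-c->S9; S6-a->S10; S6-b->S11; S6-c->S12; S7-a->S4; S7-b->S5; S7-c->S6; S8-a->S7; S8-b->S8; S8-c->S9; S9-a->S10; S9-b->S11; S9-c->S12; S10-a->S4; S10-b->S5; S10-c->S6; S11-a->S7; S11-b->S8; S11-c->S9; S12-a->S10; S12-b->S11; S12-c->S12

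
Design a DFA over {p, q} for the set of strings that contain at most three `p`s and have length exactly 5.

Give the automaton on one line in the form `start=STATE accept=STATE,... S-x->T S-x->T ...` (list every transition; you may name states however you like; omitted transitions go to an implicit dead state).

start=A accept=M A-p->B A-q->C B-p->D B-q->E C-p->E C-q->F D-p->G D-q->H E-p->H E-q->I F-p->I F-q->I G-p->J G-q->K H-p->K H-q->L I-p->L I-q->L J-p->J J-q->J K-p->J K-q->M L-p->M L-q->M M-p->J M-q->J

Run two small machines in parallel and take their product. One (5 states) tracks the count of `p`s, saturating at 4; the other (7 states) tracks the input length, saturating at 6. Each combined state is a pair, one component from each; accept when both components accept. Equivalent product states are then merged.
With 13 states:
       p  q 
>  A   B  C 
   B   D  E 
   C   E  F 
   D   G  H 
   E   H  I 
   F   I  I 
   G   J  K 
   H   K  L 
   I   L  L 
   J   J  J 
   K   J  M 
   L   M  M 
 * M   J  J 
(> = start, * = accepting)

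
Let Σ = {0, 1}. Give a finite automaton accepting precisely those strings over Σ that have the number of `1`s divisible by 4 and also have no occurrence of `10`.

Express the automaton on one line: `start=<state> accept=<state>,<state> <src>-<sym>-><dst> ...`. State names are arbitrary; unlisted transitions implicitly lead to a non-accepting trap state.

Build one automaton per condition and run them in lockstep. The first has 4 states tracking the count of `1`s modulo 4; the second has 3 states tracking partial matches of the forbidden pattern `10`. A product state is a pair (one from each), accepting exactly when both do. Equivalent product states are then merged.
6 states suffice.
        0   1  
>* q0   q0  q1 
   q1   q2  q3 
   q2   q2  q2 
   q3   q2  q4 
   q4   q2  q5 
 * q5   q2  q1 
(> = start, * = accepting)

start=q0 accept=q0,q5 q0-0->q0 q0-1->q1 q1-0->q2 q1-1->q3 q2-0->q2 q2-1->q2 q3-0->q2 q3-1->q4 q4-0->q2 q4-1->q5 q5-0->q2 q5-1->q1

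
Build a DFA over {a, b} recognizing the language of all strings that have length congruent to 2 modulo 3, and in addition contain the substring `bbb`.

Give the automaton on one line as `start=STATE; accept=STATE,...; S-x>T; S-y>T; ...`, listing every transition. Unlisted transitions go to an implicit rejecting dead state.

start=S0; accept=S11; S0-a>S1; S0-b>S2; S1-a>S3; S1-b>S4; S2-a>S3; S2-b>S5; S3-a>S0; S3-b>S6; S4-a>S0; S4-b>S7; S5-a>S0; S5-b>S8; S6-a>S1; S6-b>S9; S7-a>S1; S7-b>S10; S8-a>S10; S8-b>S10; S9-a>S3; S9-b>S11; S10-a>S11; S10-b>S11; S11-a>S8; S11-b>S8

Run two small machines in parallel and take their product. One (3 states) tracks the input length modulo 3; the other (4 states) tracks whether and how much of `bbb` has been seen. Each combined state is a pair, one component from each; accept when both components accept.
12 states suffice.
          a    b  
>  S0     S1   S2 
   S1     S3   S4 
   S2     S3   S5 
   S3     S0   S6 
   S4     S0   S7 
   S5     S0   S8 
   S6     S1   S9 
   S7     S1  S10 
   S8    S10  S10 
   S9     S3  S11 
   S10   S11  S11 
 * S11    S8   S8 
(> = start, * = accepting)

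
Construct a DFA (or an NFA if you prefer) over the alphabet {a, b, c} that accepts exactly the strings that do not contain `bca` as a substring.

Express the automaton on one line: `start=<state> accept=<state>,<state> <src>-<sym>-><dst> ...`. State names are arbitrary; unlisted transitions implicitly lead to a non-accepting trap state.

Track partial matches of the forbidden pattern `bca`. State q3 is a dead state reached once `bca` has occurred; every other state accepts. q0 means no part of `bca` is currently matched.
A 4-state machine:
        a   b   c  
>* q0   q0  q1  q0 
 * q1   q0  q1  q2 
 * q2   q3  q1  q0 
   q3   q3  q3  q3 
(> = start, * = accepting)

start=q0 accept=q0,q1,q2 q0-a->q0 q0-b->q1 q0-c->q0 q1-a->q0 q1-b->q1 q1-c->q2 q2-a->q3 q2-b->q1 q2-c->q0 q3-a->q3 q3-b->q3 q3-c->q3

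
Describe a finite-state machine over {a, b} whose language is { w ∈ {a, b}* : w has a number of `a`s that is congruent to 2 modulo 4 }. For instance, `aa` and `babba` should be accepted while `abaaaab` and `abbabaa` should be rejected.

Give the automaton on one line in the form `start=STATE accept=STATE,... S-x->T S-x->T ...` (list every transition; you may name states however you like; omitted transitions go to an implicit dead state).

The only thing that matters is how many `a`s have appeared, reduced mod 4. Use one state per residue: s0 for 0, …, s3 for 3. Reading `a` moves to the next residue; anything else stays put. s2 is accepting.
With 4 states:
        a   b  
>  s0   s1  s0 
   s1   s2  s1 
 * s2   s3  s2 
   s3   s0  s3 
(> = start, * = accepting)

start=s0 accept=s2 s0-a->s1 s0-b->s0 s1-a->s2 s1-b->s1 s2-a->s3 s2-b->s2 s3-a->s0 s3-b->s3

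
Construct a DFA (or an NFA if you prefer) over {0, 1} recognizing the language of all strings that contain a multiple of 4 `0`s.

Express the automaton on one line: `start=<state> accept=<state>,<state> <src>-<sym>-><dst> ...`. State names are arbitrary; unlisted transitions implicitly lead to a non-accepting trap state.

Keep the running count of `0`s modulo 4: each `0` advances along the cycle S0 → S1 → S2 → S3 → S0 while other symbols loop. Accept at S0.
4 states suffice.
        0   1  
>* S0   S1  S0 
   S1   S2  S1 
   S2   S3  S2 
   S3   S0  S3 
(> = start, * = accepting)

start=S0 accept=S0 S0-0->S1 S0-1->S0 S1-0->S2 S1-1->S1 S2-0->S3 S2-1->S2 S3-0->S0 S3-1->S3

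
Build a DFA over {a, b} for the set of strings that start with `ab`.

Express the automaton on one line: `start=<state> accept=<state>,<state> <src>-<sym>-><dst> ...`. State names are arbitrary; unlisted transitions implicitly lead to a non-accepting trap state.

Walk along `ab` while the input agrees: from q0 take `a` to q1, and so on. Any deviation drops to the rejecting sink q3. Once q2 is reached the prefix is confirmed and every continuation is accepted.
A 4-state machine:
        a   b  
>  q0   q1  q3 
   q1   q3  q2 
 * q2   q2  q2 
   q3   q3  q3 
(> = start, * = accepting)

start=q0 accept=q2 q0-a->q1 q0-b->q3 q1-a->q3 q1-b->q2 q2-a->q2 q2-b->q2 q3-a->q3 q3-b->q3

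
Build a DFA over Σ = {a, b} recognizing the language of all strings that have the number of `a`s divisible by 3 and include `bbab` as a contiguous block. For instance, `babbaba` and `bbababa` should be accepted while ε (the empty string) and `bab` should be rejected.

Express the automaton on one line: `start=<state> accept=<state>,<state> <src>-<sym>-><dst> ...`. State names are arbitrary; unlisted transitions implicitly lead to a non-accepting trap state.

Handle the two conditions separately and then intersect. One (3 states) tracks the count of `a`s modulo 3; the other (5 states) tracks whether and how much of `bbab` has been seen. Each combined state is a pair, one component from each; accept when both components accept.
15 states suffice.
          a    b  
>  S0     S1   S2 
   S1     S3   S4 
   S2     S1   S5 
   S3     S0   S6 
   S4     S3   S7 
   S5     S8   S5 
   S6     S0   S9 
   S7    S10   S7 
   S8     S3  S11 
   S9    S12   S9 
   S10    S0  S13 
   S11   S13  S11 
   S12    S1  S14 
   S13   S14  S13 
 * S14   S11  S14 
(> = start, * = accepting)

start=S0 accept=S14 S0-a->S1 S0-b->S2 S1-a->S3 S1-b->S4 S2-a->S1 S2-b->S5 S3-a->S0 S3-b->S6 S4-a->S3 S4-b->S7 S5-a->S8 S5-b->S5 S6-a->S0 S6-b->S9 S7-a->S10 S7-b->S7 S8-a->S3 S8-b->S11 S9-a->S12 S9-b->S9 S10-a->S0 S10-b->S13 S11-a->S13 S11-b->S11 S12-a->S1 S12-b->S14 S13-a->S14 S13-b->S13 S14-a->S11 S14-b->S14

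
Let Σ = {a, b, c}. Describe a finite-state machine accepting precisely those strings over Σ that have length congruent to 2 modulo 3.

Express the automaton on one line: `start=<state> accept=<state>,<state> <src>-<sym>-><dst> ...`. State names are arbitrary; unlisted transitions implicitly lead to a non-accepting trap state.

start=q0 accept=q2 q0-a->q1 q0-b->q1 q0-c->q1 q1-a->q2 q1-b->q2 q1-c->q2 q2-a->q0 q2-b->q0 q2-c->q0

Count input length modulo 3: every symbol advances one step around the cycle q0 → q1 → q2 → q0. Accept at q2.
3 states suffice.
        a   b   c  
>  q0   q1  q1  q1 
   q1   q2  q2  q2 
 * q2   q0  q0  q0 
(> = start, * = accepting)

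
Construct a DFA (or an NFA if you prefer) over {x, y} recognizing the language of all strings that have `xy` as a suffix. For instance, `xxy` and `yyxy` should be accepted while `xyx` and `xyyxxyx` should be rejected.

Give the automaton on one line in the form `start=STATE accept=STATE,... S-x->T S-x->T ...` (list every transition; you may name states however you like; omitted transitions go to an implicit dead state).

start=q0 accept=q2 q0-x->q1 q0-y->q0 q1-x->q1 q1-y->q2 q2-x->q1 q2-y->q0

Remember how much of `xy` the current input suffix matches. State q0 means no match yet; q1 means the last symbol is `x`; q2 means the last 2 symbols are `xy`. Only q2 accepts. On a mismatch, fall back to the longest proper suffix that is still a prefix of `xy`.
3 states suffice.
        x   y  
>  q0   q1  q0 
   q1   q1  q2 
 * q2   q1  q0 
(> = start, * = accepting)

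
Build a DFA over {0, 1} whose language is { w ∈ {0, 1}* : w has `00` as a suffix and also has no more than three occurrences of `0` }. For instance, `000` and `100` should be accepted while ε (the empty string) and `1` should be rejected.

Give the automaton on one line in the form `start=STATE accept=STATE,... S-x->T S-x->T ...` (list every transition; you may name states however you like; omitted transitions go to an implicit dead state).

Handle the two conditions separately and then intersect. One (3 states) tracks how much of the suffix `00` has currently been matched; the other (5 states) tracks the count of `0`s, saturating at 4. Each combined state is a pair, one component from each; accept when both components accept. After merging equivalent states the machine shrinks.
7 states suffice.
       0  1 
>  A   B  A 
   B   C  D 
 * C   E  F 
   D   G  D 
 * E   F  F 
   F   F  F 
   G   E  F 
(> = start, * = accepting)

start=A accept=C,E A-0->B A-1->A B-0->C B-1->D C-0->E C-1->F D-0->G D-1->D E-0->F E-1->F F-0->F F-1->F G-0->E G-1->F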